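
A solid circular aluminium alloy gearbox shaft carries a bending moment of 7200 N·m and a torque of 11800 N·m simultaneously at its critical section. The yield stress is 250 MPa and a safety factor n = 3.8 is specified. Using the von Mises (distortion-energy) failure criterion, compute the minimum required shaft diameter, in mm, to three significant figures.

σ_allow = σ_y/n = 250/3.8 = 65.79 MPa.
For a solid shaft σ_b = 32M/(πd³) and τ = 16T/(πd³), so the von Mises stress is σ' = (16/πd³)·√(4M²+3T²).
√(4M²+3T²) = √(4×(7.200×10^6)² + 3×(1.180×10^7)²) = 2.500×10^7 N·mm.
d³ = 16×2.500×10^7/(π×65.79) = 1.935×10^6 mm³.
d = 124.6 mm.

d = 125 mm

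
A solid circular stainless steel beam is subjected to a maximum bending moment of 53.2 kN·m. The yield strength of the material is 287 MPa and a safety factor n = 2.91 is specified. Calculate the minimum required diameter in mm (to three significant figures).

σ_allow = 287/2.91 = 98.63 MPa.
For a solid circular section σ = 32M/(πd³), so d³ = 32M/(π σ_allow) = 32×5.3200×10^7/(π×98.63) = 5.494×10^6 mm³.
d = 176.5 mm.

d = 176 mm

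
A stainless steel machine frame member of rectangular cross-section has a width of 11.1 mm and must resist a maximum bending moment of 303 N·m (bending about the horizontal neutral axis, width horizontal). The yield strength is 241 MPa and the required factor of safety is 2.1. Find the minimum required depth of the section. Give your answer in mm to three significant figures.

σ_allow = 241/2.1 = 114.8 MPa.
For a rectangular section σ = 6M/(bh²), so h² = 6M/(b σ_allow) = 6×303000/(11.1×114.8) = 1427 mm².
h = 37.78 mm.

h = 37.8 mm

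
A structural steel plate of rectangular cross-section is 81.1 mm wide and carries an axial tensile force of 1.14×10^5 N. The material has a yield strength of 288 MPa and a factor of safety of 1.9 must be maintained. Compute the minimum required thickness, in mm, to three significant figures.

σ_allow = 288/1.9 = 151.6 MPa.
Required area A = F/σ_allow = 114000/151.6 = 752.1 mm².
t = A/w = 752.1/81.1 = 9.274 mm.

t = 9.27 mm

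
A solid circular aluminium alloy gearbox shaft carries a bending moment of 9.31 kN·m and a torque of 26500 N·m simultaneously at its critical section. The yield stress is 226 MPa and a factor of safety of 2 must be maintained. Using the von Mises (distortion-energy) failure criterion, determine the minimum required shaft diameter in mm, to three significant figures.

σ_allow = σ_y/n = 226/2 = 113.0 MPa.
For a solid shaft σ_b = 32M/(πd³) and τ = 16T/(πd³), so the von Mises stress is σ' = (16/πd³)·√(4M²+3T²).
√(4M²+3T²) = √(4×(9.310×10^6)² + 3×(2.650×10^7)²) = 4.953×10^7 N·mm.
d³ = 16×4.953×10^7/(π×113.0) = 2.232×10^6 mm³.
d = 130.7 mm.

d = 131 mm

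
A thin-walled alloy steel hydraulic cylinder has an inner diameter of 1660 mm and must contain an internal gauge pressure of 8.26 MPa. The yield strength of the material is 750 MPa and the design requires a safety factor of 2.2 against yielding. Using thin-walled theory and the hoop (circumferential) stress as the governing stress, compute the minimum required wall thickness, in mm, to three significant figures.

σ_allow = 750/2.2 = 340.9 MPa.
Hoop stress σ_h = pD/(2t), so t = pD/(2σ_allow) = 8.26×1660/(2×340.9) = 20.11 mm.

t = 20.1 mm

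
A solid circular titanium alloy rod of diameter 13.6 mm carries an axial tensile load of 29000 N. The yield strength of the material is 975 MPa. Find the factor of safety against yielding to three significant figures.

n = 4.88

A = πd²/4 = 145.3 mm².
σ = F/A = 29000/145.3 = 199.6 MPa.
n = 975/199.6 = 4.884.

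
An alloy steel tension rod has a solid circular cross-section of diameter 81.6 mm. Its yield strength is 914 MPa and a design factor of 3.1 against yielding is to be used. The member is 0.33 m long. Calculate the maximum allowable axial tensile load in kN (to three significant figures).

σ_allow = 914/3.1 = 294.8 MPa.
A = πd²/4 = π×81.6²/4 = 5230 mm².
F_allow = σ_allow × A = 294.8×5230 = 1.542×10^6 N.

F_allow = 1540 kN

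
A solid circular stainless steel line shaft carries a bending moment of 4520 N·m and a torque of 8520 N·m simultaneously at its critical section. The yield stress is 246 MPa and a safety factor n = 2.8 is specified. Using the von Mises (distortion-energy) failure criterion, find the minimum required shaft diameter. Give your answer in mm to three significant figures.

d = 100 mm

σ_allow = σ_y/n = 246/2.8 = 87.86 MPa.
For a solid shaft σ_b = 32M/(πd³) and τ = 16T/(πd³), so the von Mises stress is σ' = (16/πd³)·√(4M²+3T²).
√(4M²+3T²) = √(4×(4.520×10^6)² + 3×(8.520×10^6)²) = 1.731×10^7 N·mm.
d³ = 16×1.731×10^7/(π×87.86) = 1.003×10^6 mm³.
d = 100.1 mm.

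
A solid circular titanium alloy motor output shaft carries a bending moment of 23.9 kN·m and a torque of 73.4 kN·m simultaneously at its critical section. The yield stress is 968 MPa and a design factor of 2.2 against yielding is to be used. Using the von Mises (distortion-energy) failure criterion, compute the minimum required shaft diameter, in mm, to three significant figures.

σ_allow = σ_y/n = 968/2.2 = 440.0 MPa.
For a solid shaft σ_b = 32M/(πd³) and τ = 16T/(πd³), so the von Mises stress is σ' = (16/πd³)·√(4M²+3T²).
√(4M²+3T²) = √(4×(2.390×10^7)² + 3×(7.340×10^7)²) = 1.358×10^8 N·mm.
d³ = 16×1.358×10^8/(π×440.0) = 1.572×10^6 mm³.
d = 116.3 mm.

d = 116 mm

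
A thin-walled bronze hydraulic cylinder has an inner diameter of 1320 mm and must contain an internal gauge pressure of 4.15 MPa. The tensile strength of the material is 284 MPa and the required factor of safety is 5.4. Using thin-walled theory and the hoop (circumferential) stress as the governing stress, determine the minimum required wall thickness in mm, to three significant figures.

σ_allow = 284/5.4 = 52.59 MPa.
Hoop stress σ_h = pD/(2t), so t = pD/(2σ_allow) = 4.15×1320/(2×52.59) = 52.08 mm.

t = 52.1 mm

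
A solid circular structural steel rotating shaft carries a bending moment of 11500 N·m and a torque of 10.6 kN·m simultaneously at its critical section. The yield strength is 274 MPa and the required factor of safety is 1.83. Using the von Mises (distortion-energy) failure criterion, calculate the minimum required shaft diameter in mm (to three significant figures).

d = 100 mm

σ_allow = σ_y/n = 274/1.83 = 149.7 MPa.
For a solid shaft σ_b = 32M/(πd³) and τ = 16T/(πd³), so the von Mises stress is σ' = (16/πd³)·√(4M²+3T²).
√(4M²+3T²) = √(4×(1.150×10^7)² + 3×(1.060×10^7)²) = 2.943×10^7 N·mm.
d³ = 16×2.943×10^7/(π×149.7) = 1.001×10^6 mm³.
d = 100.0 mm.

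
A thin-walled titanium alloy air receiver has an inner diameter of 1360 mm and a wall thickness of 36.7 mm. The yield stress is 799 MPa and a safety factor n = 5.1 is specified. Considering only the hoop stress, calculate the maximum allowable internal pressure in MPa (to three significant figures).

p_allow = 8.46 MPa

σ_allow = 799/5.1 = 156.7 MPa.
σ_h = pD/(2t) → p_allow = 2σ_allow t/D = 2×156.7×36.7/1360 = 8.455 MPa.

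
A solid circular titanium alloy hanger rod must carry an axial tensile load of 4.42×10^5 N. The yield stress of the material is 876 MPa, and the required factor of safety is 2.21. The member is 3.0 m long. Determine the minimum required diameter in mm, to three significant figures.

d = 37.7 mm

Allowable stress σ_allow = 876/2.21 = 396.4 MPa.
Required area A = F/σ_allow = 442000/396.4 = 1115 mm².
A = πd²/4 → d = √(4A/π) = 37.68 mm.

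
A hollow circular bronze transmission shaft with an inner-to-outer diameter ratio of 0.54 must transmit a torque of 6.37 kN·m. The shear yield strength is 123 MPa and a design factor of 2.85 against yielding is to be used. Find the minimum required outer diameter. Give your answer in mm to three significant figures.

d_o = 93.7 mm

τ_allow = 123/2.85 = 43.16 MPa.
For a hollow shaft τ = 16T/[πd_o³(1−k⁴)] with k = 0.54, so 1−k⁴ = 0.9150.
d_o³ = 16T/[π τ_allow (1−k⁴)] = 16×6370000/(π×43.16×0.9150) = 821600 mm³.
d_o = 93.66 mm.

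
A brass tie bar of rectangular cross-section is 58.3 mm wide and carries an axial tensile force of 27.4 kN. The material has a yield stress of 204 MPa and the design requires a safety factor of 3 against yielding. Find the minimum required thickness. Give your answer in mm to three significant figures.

t = 6.91 mm

σ_allow = 204/3 = 68.00 MPa.
Required area A = F/σ_allow = 27400/68.00 = 402.9 mm².
t = A/w = 402.9/58.3 = 6.912 mm.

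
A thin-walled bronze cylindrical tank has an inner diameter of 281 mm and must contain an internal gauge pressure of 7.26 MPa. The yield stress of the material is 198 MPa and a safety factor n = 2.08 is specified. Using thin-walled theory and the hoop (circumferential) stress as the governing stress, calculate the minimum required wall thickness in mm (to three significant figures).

t = 10.7 mm

σ_allow = 198/2.08 = 95.19 MPa.
Hoop stress σ_h = pD/(2t), so t = pD/(2σ_allow) = 7.26×281/(2×95.19) = 10.72 mm.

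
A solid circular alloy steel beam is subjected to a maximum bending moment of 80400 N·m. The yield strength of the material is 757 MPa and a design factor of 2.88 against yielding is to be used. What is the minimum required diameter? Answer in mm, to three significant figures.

d = 146 mm

σ_allow = 757/2.88 = 262.8 MPa.
For a solid circular section σ = 32M/(πd³), so d³ = 32M/(π σ_allow) = 32×8.0400×10^7/(π×262.8) = 3.116×10^6 mm³.
d = 146.1 mm.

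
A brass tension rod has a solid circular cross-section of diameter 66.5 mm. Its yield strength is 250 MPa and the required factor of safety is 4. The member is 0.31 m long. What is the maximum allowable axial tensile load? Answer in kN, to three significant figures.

F_allow = 217 kN

σ_allow = 250/4 = 62.50 MPa.
A = πd²/4 = π×66.5²/4 = 3473 mm².
F_allow = σ_allow × A = 62.50×3473 = 217100 N.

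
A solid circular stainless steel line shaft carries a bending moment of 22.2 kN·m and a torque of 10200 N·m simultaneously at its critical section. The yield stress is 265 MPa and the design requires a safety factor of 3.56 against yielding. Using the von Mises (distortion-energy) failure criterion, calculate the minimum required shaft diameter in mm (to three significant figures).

d = 148 mm

σ_allow = σ_y/n = 265/3.56 = 74.44 MPa.
For a solid shaft σ_b = 32M/(πd³) and τ = 16T/(πd³), so the von Mises stress is σ' = (16/πd³)·√(4M²+3T²).
√(4M²+3T²) = √(4×(2.220×10^7)² + 3×(1.020×10^7)²) = 4.779×10^7 N·mm.
d³ = 16×4.779×10^7/(π×74.44) = 3.269×10^6 mm³.
d = 148.4 mm.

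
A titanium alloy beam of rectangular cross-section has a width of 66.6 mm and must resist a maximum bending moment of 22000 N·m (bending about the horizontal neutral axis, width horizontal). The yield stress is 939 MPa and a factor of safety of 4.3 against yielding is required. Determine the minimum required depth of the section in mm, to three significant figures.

h = 95.3 mm

σ_allow = 939/4.3 = 218.4 MPa.
For a rectangular section σ = 6M/(bh²), so h² = 6M/(b σ_allow) = 6×2.2000×10^7/(66.6×218.4) = 9076 mm².
h = 95.27 mm.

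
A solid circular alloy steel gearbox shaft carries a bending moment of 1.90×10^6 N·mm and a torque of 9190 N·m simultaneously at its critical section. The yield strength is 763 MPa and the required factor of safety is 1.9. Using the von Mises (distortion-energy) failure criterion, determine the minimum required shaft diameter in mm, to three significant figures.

σ_allow = σ_y/n = 763/1.9 = 401.6 MPa.
For a solid shaft σ_b = 32M/(πd³) and τ = 16T/(πd³), so the von Mises stress is σ' = (16/πd³)·√(4M²+3T²).
√(4M²+3T²) = √(4×(1.900×10^6)² + 3×(9.190×10^6)²) = 1.636×10^7 N·mm.
d³ = 16×1.636×10^7/(π×401.6) = 207500 mm³.
d = 59.21 mm.

d = 59.2 mm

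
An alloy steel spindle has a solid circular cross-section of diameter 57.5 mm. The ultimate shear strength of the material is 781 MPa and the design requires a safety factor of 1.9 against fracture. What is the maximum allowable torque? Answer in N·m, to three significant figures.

T_allow = 15300 N·m

τ_allow = 781/1.9 = 411.1 MPa.
For a solid shaft T_allow = τ_allow·πd³/16; πd³/16 = π×57.5³/16 = 37330 mm³.
T_allow = 411.1×37330 = 1.534×10^7 N·mm = 15340 N·m.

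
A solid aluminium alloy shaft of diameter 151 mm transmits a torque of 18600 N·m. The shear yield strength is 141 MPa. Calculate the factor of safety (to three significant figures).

τ = 16T/(πd³) = 16×1.8600×10^7/(π×151³) = 27.51 MPa.
n = τ_limit/τ = 141/27.51 = 5.125.

n = 5.12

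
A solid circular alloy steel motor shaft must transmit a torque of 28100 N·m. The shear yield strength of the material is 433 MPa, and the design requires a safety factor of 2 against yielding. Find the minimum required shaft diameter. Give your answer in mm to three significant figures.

Allowable shear stress τ_allow = 433/2 = 216.5 MPa.
For a solid shaft τ = 16T/(πd³), so d³ = 16T/(π τ_allow) = 16×2.8100×10^7/(π×216.5) = 661000 mm³.
d = (661000)^(1/3) = 87.11 mm.

d = 87.1 mm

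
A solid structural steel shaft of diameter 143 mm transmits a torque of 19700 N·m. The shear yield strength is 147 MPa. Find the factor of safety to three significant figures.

n = 4.28

τ = 16T/(πd³) = 16×1.9700×10^7/(π×143³) = 34.31 MPa.
n = τ_limit/τ = 147/34.31 = 4.284.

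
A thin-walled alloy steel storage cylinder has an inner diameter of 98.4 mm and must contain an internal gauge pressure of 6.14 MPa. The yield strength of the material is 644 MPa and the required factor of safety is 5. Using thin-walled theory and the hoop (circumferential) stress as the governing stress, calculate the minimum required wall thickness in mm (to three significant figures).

σ_allow = 644/5 = 128.8 MPa.
Hoop stress σ_h = pD/(2t), so t = pD/(2σ_allow) = 6.14×98.4/(2×128.8) = 2.345 mm.

t = 2.35 mm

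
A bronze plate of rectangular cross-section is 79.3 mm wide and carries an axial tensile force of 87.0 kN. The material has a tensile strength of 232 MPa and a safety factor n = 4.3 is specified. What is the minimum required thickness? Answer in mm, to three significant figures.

σ_allow = 232/4.3 = 53.95 MPa.
Required area A = F/σ_allow = 87000/53.95 = 1612 mm².
t = A/w = 1612/79.3 = 20.33 mm.

t = 20.3 mm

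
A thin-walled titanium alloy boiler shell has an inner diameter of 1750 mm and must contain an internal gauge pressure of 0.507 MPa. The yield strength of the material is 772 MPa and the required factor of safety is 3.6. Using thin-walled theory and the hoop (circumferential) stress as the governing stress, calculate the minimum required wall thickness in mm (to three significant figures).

σ_allow = 772/3.6 = 214.4 MPa.
Hoop stress σ_h = pD/(2t), so t = pD/(2σ_allow) = 0.507×1750/(2×214.4) = 2.069 mm.

t = 2.07 mm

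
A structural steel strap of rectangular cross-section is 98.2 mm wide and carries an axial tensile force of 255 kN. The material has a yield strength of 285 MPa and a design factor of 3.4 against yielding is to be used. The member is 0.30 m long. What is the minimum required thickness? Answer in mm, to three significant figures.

σ_allow = 285/3.4 = 83.82 MPa.
Required area A = F/σ_allow = 255000/83.82 = 3042 mm².
t = A/w = 3042/98.2 = 30.98 mm.

t = 31.0 mm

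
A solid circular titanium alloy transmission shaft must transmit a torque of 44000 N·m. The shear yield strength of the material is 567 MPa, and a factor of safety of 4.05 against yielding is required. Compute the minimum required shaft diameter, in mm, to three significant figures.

Allowable shear stress τ_allow = 567/4.05 = 140.0 MPa.
For a solid shaft τ = 16T/(πd³), so d³ = 16T/(π τ_allow) = 16×4.4000×10^7/(π×140.0) = 1.601×10^6 mm³.
d = (1.601×10^6)^(1/3) = 117.0 mm.

d = 117 mm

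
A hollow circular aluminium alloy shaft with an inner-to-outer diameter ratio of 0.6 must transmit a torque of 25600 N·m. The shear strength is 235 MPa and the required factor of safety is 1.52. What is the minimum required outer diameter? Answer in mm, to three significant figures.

d_o = 99.0 mm

τ_allow = 235/1.52 = 154.6 MPa.
For a hollow shaft τ = 16T/[πd_o³(1−k⁴)] with k = 0.6, so 1−k⁴ = 0.8704.
d_o³ = 16T/[π τ_allow (1−k⁴)] = 16×2.5600×10^7/(π×154.6×0.8704) = 968900 mm³.
d_o = 98.95 mm.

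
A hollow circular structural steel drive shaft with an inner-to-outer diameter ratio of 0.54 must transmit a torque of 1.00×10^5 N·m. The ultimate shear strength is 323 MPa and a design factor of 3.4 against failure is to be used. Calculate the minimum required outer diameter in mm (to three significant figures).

d_o = 180 mm

τ_allow = 323/3.4 = 95.00 MPa.
For a hollow shaft τ = 16T/[πd_o³(1−k⁴)] with k = 0.54, so 1−k⁴ = 0.9150.
d_o³ = 16T/[π τ_allow (1−k⁴)] = 16×1.0000×10^8/(π×95.00×0.9150) = 5.859×10^6 mm³.
d_o = 180.3 mm.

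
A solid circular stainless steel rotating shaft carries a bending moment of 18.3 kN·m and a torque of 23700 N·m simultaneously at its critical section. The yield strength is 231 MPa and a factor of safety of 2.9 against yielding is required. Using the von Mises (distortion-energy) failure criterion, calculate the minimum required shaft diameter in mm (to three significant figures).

σ_allow = σ_y/n = 231/2.9 = 79.66 MPa.
For a solid shaft σ_b = 32M/(πd³) and τ = 16T/(πd³), so the von Mises stress is σ' = (16/πd³)·√(4M²+3T²).
√(4M²+3T²) = √(4×(1.830×10^7)² + 3×(2.370×10^7)²) = 5.500×10^7 N·mm.
d³ = 16×5.500×10^7/(π×79.66) = 3.516×10^6 mm³.
d = 152.1 mm.

d = 152 mm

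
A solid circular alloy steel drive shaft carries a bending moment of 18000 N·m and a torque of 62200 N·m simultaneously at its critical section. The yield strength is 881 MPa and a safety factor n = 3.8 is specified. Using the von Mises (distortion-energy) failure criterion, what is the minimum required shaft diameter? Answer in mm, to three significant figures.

σ_allow = σ_y/n = 881/3.8 = 231.8 MPa.
For a solid shaft σ_b = 32M/(πd³) and τ = 16T/(πd³), so the von Mises stress is σ' = (16/πd³)·√(4M²+3T²).
√(4M²+3T²) = √(4×(1.800×10^7)² + 3×(6.220×10^7)²) = 1.136×10^8 N·mm.
d³ = 16×1.136×10^8/(π×231.8) = 2.495×10^6 mm³.
d = 135.6 mm.

d = 136 mm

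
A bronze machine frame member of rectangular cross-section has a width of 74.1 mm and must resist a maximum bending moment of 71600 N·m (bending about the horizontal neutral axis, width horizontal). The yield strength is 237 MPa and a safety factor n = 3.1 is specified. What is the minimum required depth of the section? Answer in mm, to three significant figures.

σ_allow = 237/3.1 = 76.45 MPa.
For a rectangular section σ = 6M/(bh²), so h² = 6M/(b σ_allow) = 6×7.1600×10^7/(74.1×76.45) = 75830 mm².
h = 275.4 mm.

h = 275 mm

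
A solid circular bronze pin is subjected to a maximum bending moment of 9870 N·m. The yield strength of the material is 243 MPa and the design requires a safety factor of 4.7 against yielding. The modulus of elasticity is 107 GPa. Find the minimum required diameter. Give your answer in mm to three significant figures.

σ_allow = 243/4.7 = 51.70 MPa.
For a solid circular section σ = 32M/(πd³), so d³ = 32M/(π σ_allow) = 32×9870000/(π×51.70) = 1.945×10^6 mm³.
d = 124.8 mm.

d = 125 mm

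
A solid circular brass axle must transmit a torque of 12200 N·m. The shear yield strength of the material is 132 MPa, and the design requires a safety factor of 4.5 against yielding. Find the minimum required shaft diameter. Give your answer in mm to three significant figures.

d = 128 mm

Allowable shear stress τ_allow = 132/4.5 = 29.33 MPa.
For a solid shaft τ = 16T/(πd³), so d³ = 16T/(π τ_allow) = 16×1.2200×10^7/(π×29.33) = 2.118×10^6 mm³.
d = (2.118×10^6)^(1/3) = 128.4 mm.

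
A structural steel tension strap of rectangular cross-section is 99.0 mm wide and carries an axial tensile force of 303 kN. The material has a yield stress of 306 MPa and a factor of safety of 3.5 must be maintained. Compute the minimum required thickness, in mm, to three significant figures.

t = 35.0 mm

σ_allow = 306/3.5 = 87.43 MPa.
Required area A = F/σ_allow = 303000/87.43 = 3466 mm².
t = A/w = 3466/99.0 = 35.01 mm.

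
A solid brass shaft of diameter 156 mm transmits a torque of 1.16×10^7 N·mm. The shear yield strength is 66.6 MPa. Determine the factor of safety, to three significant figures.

n = 4.28

τ = 16T/(πd³) = 16×1.1600×10^7/(π×156³) = 15.56 MPa.
n = τ_limit/τ = 66.6/15.56 = 4.280.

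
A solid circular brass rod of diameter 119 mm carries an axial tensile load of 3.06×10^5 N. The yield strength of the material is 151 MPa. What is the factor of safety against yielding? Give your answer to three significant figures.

A = πd²/4 = 11120 mm².
σ = F/A = 306000/11120 = 27.51 MPa.
n = 151/27.51 = 5.488.

n = 5.49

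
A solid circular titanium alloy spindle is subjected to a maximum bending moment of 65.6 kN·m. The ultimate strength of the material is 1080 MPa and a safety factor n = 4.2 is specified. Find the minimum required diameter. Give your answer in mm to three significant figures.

σ_allow = 1080/4.2 = 257.1 MPa.
For a solid circular section σ = 32M/(πd³), so d³ = 32M/(π σ_allow) = 32×6.5600×10^7/(π×257.1) = 2.599×10^6 mm³.
d = 137.5 mm.

d = 137 mm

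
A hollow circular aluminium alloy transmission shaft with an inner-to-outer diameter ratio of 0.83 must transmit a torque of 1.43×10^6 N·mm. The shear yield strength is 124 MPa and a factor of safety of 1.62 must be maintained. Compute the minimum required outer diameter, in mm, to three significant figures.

τ_allow = 124/1.62 = 76.54 MPa.
For a hollow shaft τ = 16T/[πd_o³(1−k⁴)] with k = 0.83, so 1−k⁴ = 0.5254.
d_o³ = 16T/[π τ_allow (1−k⁴)] = 16×1430000/(π×76.54×0.5254) = 181100 mm³.
d_o = 56.58 mm.

d_o = 56.6 mm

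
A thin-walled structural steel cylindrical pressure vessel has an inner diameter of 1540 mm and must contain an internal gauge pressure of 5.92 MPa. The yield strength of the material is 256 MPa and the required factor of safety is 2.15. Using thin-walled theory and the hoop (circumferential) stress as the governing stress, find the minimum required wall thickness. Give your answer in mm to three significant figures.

t = 38.3 mm

σ_allow = 256/2.15 = 119.1 MPa.
Hoop stress σ_h = pD/(2t), so t = pD/(2σ_allow) = 5.92×1540/(2×119.1) = 38.28 mm.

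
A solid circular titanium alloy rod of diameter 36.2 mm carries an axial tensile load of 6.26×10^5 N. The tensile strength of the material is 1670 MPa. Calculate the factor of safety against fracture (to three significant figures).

A = πd²/4 = 1029 mm².
σ = F/A = 626000/1029 = 608.2 MPa.
n = 1670/608.2 = 2.746.

n = 2.75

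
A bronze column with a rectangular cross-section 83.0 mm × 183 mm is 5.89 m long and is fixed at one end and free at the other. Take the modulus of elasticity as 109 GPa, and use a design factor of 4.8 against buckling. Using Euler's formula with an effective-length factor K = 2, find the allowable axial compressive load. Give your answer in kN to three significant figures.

Buckling occurs about the weak axis: I_min = h·b³/12 = 183×83.0³/12 = 8.720×10^6 mm⁴ (b = 83.0 mm is the smaller dimension).
Effective length L_e = KL = 2×5.89 m = 11780 mm.
Euler critical load P_cr = π²EI/L_e² = π²×109000×8.720×10^6/11780² = 67600 N.
P_allow = P_cr/n = 67600/4.8 = 14080 N.

P_allow = 14.1 kN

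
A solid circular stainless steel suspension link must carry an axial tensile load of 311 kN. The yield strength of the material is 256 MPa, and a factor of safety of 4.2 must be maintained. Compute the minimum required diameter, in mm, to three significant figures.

d = 80.6 mm

Allowable stress σ_allow = 256/4.2 = 60.95 MPa.
Required area A = F/σ_allow = 311000/60.95 = 5102 mm².
A = πd²/4 → d = √(4A/π) = 80.60 mm.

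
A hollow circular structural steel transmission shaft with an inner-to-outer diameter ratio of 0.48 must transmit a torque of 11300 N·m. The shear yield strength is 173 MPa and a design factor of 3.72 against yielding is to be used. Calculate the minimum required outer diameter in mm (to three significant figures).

τ_allow = 173/3.72 = 46.51 MPa.
For a hollow shaft τ = 16T/[πd_o³(1−k⁴)] with k = 0.48, so 1−k⁴ = 0.9469.
d_o³ = 16T/[π τ_allow (1−k⁴)] = 16×1.1300×10^7/(π×46.51×0.9469) = 1.307×10^6 mm³.
d_o = 109.3 mm.

d_o = 109 mm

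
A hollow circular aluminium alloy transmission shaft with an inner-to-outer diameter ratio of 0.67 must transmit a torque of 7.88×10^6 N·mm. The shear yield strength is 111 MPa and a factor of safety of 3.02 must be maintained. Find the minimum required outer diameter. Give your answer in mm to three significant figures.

τ_allow = 111/3.02 = 36.75 MPa.
For a hollow shaft τ = 16T/[πd_o³(1−k⁴)] with k = 0.67, so 1−k⁴ = 0.7985.
d_o³ = 16T/[π τ_allow (1−k⁴)] = 16×7880000/(π×36.75×0.7985) = 1.367×10^6 mm³.
d_o = 111.0 mm.

d_o = 111 mm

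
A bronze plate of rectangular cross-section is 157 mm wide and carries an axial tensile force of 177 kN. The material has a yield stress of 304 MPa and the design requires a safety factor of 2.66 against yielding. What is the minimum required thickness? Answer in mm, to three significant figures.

t = 9.86 mm

σ_allow = 304/2.66 = 114.3 MPa.
Required area A = F/σ_allow = 177000/114.3 = 1549 mm².
t = A/w = 1549/157 = 9.865 mm.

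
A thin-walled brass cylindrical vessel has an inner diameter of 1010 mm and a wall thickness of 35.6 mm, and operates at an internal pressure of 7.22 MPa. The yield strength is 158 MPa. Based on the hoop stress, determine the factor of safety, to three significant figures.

n = 1.54

σ_h = pD/(2t) = 7.22×1010/(2×35.6) = 102.4 MPa.
n = 158/102.4 = 1.543.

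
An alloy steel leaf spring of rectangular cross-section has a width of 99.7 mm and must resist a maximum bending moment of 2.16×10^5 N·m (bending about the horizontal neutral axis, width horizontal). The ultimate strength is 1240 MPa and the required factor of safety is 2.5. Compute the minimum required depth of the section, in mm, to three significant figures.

h = 162 mm

σ_allow = 1240/2.5 = 496.0 MPa.
For a rectangular section σ = 6M/(bh²), so h² = 6M/(b σ_allow) = 6×2.1600×10^8/(99.7×496.0) = 26210 mm².
h = 161.9 mm.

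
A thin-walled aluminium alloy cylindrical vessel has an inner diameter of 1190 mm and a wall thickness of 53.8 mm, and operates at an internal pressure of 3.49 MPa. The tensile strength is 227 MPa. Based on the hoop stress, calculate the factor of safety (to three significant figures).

n = 5.88

σ_h = pD/(2t) = 3.49×1190/(2×53.8) = 38.60 MPa.
n = 227/38.60 = 5.881.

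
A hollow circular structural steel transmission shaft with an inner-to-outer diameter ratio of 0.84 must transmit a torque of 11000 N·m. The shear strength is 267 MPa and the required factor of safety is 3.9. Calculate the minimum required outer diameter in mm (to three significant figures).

τ_allow = 267/3.9 = 68.46 MPa.
For a hollow shaft τ = 16T/[πd_o³(1−k⁴)] with k = 0.84, so 1−k⁴ = 0.5021.
d_o³ = 16T/[π τ_allow (1−k⁴)] = 16×1.1000×10^7/(π×68.46×0.5021) = 1.630×10^6 mm³.
d_o = 117.7 mm.

d_o = 118 mm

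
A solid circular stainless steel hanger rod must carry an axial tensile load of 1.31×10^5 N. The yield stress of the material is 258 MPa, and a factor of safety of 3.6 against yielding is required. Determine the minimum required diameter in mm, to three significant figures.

Allowable stress σ_allow = 258/3.6 = 71.67 MPa.
Required area A = F/σ_allow = 131000/71.67 = 1828 mm².
A = πd²/4 → d = √(4A/π) = 48.24 mm.

d = 48.2 mm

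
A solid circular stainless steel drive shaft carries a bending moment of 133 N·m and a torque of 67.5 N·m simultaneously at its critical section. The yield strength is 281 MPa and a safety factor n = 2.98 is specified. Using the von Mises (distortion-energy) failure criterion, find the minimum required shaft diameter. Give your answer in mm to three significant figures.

σ_allow = σ_y/n = 281/2.98 = 94.30 MPa.
For a solid shaft σ_b = 32M/(πd³) and τ = 16T/(πd³), so the von Mises stress is σ' = (16/πd³)·√(4M²+3T²).
√(4M²+3T²) = √(4×(133000)² + 3×(67500)²) = 290600 N·mm.
d³ = 16×290600/(π×94.30) = 15690 mm³.
d = 25.04 mm.

d = 25.0 mm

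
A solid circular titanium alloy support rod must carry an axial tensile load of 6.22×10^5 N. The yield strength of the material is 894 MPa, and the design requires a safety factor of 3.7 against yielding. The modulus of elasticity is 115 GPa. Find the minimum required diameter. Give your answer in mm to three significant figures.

Allowable stress σ_allow = 894/3.7 = 241.6 MPa.
Required area A = F/σ_allow = 622000/241.6 = 2574 mm².
A = πd²/4 → d = √(4A/π) = 57.25 mm.

d = 57.3 mm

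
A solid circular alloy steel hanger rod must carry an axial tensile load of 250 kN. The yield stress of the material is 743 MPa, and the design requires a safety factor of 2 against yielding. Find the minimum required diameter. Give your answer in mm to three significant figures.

d = 29.3 mm

Allowable stress σ_allow = 743/2 = 371.5 MPa.
Required area A = F/σ_allow = 250000/371.5 = 672.9 mm².
A = πd²/4 → d = √(4A/π) = 29.27 mm.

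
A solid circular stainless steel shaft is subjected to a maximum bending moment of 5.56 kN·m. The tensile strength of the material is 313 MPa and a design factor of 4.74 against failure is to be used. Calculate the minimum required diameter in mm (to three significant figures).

d = 95.0 mm

σ_allow = 313/4.74 = 66.03 MPa.
For a solid circular section σ = 32M/(πd³), so d³ = 32M/(π σ_allow) = 32×5560000/(π×66.03) = 857600 mm³.
d = 95.01 mm.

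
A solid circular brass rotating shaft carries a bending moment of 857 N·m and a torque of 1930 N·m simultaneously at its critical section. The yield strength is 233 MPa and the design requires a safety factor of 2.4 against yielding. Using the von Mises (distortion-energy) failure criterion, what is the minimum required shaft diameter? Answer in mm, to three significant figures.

σ_allow = σ_y/n = 233/2.4 = 97.08 MPa.
For a solid shaft σ_b = 32M/(πd³) and τ = 16T/(πd³), so the von Mises stress is σ' = (16/πd³)·√(4M²+3T²).
√(4M²+3T²) = √(4×(857000)² + 3×(1.930×10^6)²) = 3.757×10^6 N·mm.
d³ = 16×3.757×10^6/(π×97.08) = 197100 mm³.
d = 58.19 mm.

d = 58.2 mm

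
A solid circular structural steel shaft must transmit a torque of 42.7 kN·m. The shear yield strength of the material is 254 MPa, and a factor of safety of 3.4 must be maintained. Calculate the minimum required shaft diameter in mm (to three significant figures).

Allowable shear stress τ_allow = 254/3.4 = 74.71 MPa.
For a solid shaft τ = 16T/(πd³), so d³ = 16T/(π τ_allow) = 16×4.2700×10^7/(π×74.71) = 2.911×10^6 mm³.
d = (2.911×10^6)^(1/3) = 142.8 mm.

d = 143 mm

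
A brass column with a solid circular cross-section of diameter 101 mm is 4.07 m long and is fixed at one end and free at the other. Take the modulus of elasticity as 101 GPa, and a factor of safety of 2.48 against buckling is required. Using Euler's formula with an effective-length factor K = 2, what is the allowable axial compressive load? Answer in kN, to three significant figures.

I = πd⁴/64 = π×101⁴/64 = 5.108×10^6 mm⁴.
Effective length L_e = KL = 2×4.07 m = 8140 mm.
Euler critical load P_cr = π²EI/L_e² = π²×101000×5.108×10^6/8140² = 76850 N.
P_allow = P_cr/n = 76850/2.48 = 30990 N.

P_allow = 31.0 kN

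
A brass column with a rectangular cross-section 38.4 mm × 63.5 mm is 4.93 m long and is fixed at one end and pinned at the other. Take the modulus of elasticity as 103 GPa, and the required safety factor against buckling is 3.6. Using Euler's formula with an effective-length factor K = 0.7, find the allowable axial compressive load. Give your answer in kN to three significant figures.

Buckling occurs about the weak axis: I_min = h·b³/12 = 63.5×38.4³/12 = 299600 mm⁴ (b = 38.4 mm is the smaller dimension).
Effective length L_e = KL = 0.7×4.93 m = 3451 mm.
Euler critical load P_cr = π²EI/L_e² = π²×103000×299600/3451² = 25580 N.
P_allow = P_cr/n = 25580/3.6 = 7104 N.

P_allow = 7.10 kN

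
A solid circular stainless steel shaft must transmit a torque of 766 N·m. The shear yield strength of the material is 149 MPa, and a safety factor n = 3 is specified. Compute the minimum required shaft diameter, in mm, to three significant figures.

d = 42.8 mm

Allowable shear stress τ_allow = 149/3 = 49.67 MPa.
For a solid shaft τ = 16T/(πd³), so d³ = 16T/(π τ_allow) = 16×766000/(π×49.67) = 78550 mm³.
d = (78550)^(1/3) = 42.83 mm.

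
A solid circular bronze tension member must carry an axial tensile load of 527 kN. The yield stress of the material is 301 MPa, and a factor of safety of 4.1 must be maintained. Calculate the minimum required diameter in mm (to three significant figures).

Allowable stress σ_allow = 301/4.1 = 73.41 MPa.
Required area A = F/σ_allow = 527000/73.41 = 7178 mm².
A = πd²/4 → d = √(4A/π) = 95.60 mm.

d = 95.6 mm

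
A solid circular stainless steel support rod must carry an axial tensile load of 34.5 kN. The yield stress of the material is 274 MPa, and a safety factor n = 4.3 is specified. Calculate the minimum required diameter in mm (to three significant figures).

d = 26.3 mm

Allowable stress σ_allow = 274/4.3 = 63.72 MPa.
Required area A = F/σ_allow = 34500/63.72 = 541.4 mm².
A = πd²/4 → d = √(4A/π) = 26.26 mm.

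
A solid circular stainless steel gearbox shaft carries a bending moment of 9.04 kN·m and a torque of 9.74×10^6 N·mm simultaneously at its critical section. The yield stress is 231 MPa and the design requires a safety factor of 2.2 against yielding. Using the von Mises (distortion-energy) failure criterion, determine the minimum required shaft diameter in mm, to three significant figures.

σ_allow = σ_y/n = 231/2.2 = 105.0 MPa.
For a solid shaft σ_b = 32M/(πd³) and τ = 16T/(πd³), so the von Mises stress is σ' = (16/πd³)·√(4M²+3T²).
√(4M²+3T²) = √(4×(9.040×10^6)² + 3×(9.740×10^6)²) = 2.473×10^7 N·mm.
d³ = 16×2.473×10^7/(π×105.0) = 1.199×10^6 mm³.
d = 106.2 mm.

d = 106 mm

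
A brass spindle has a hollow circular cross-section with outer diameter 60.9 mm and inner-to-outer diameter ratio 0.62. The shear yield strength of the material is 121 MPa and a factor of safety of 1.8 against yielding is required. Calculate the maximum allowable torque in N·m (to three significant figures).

T_allow = 2540 N·m

τ_allow = 121/1.8 = 67.22 MPa.
For a hollow shaft T_allow = τ_allow·πd_o³(1−k⁴)/16 with 1−k⁴ = 0.8522, so πd_o³(1−k⁴)/16 = 37800 mm³.
T_allow = 67.22×37800 = 2.541×10^6 N·mm = 2541 N·m.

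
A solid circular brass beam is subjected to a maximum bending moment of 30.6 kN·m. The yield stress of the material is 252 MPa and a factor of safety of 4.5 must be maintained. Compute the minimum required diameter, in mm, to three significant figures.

d = 177 mm

σ_allow = 252/4.5 = 56.00 MPa.
For a solid circular section σ = 32M/(πd³), so d³ = 32M/(π σ_allow) = 32×3.0600×10^7/(π×56.00) = 5.566×10^6 mm³.
d = 177.2 mm.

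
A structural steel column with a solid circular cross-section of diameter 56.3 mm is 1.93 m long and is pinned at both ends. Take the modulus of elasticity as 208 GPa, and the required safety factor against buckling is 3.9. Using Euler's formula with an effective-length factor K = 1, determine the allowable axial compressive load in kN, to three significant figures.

P_allow = 69.7 kN

I = πd⁴/64 = π×56.3⁴/64 = 493200 mm⁴.
Effective length L_e = KL = 1×1.93 m = 1930 mm.
Euler critical load P_cr = π²EI/L_e² = π²×208000×493200/1930² = 271800 N.
P_allow = P_cr/n = 271800/3.9 = 69690 N.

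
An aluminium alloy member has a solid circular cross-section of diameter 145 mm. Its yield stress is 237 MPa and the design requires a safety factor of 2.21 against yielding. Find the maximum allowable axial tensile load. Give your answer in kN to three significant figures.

F_allow = 1770 kN

σ_allow = 237/2.21 = 107.2 MPa.
A = πd²/4 = π×145²/4 = 16510 mm².
F_allow = σ_allow × A = 107.2×16510 = 1.771×10^6 N.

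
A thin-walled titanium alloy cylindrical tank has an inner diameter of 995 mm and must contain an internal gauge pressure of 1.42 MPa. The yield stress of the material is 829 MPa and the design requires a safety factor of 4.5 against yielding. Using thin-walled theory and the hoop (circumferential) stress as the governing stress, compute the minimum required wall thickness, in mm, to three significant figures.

t = 3.83 mm

σ_allow = 829/4.5 = 184.2 MPa.
Hoop stress σ_h = pD/(2t), so t = pD/(2σ_allow) = 1.42×995/(2×184.2) = 3.835 mm.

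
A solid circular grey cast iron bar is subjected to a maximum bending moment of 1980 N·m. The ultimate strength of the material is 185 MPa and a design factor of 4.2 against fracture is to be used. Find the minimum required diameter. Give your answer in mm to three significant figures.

d = 77.1 mm

σ_allow = 185/4.2 = 44.05 MPa.
For a solid circular section σ = 32M/(πd³), so d³ = 32M/(π σ_allow) = 32×1980000/(π×44.05) = 457900 mm³.
d = 77.08 mm.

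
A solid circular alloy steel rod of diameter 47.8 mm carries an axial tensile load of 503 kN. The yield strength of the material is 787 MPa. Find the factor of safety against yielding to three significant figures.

n = 2.81

A = πd²/4 = 1795 mm².
σ = F/A = 503000/1795 = 280.3 MPa.
n = 787/280.3 = 2.808.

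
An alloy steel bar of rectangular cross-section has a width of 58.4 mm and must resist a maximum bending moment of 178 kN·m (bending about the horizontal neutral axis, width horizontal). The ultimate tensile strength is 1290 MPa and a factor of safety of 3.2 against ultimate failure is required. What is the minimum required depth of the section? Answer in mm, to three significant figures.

h = 213 mm

σ_allow = 1290/3.2 = 403.1 MPa.
For a rectangular section σ = 6M/(bh²), so h² = 6M/(b σ_allow) = 6×1.7800×10^8/(58.4×403.1) = 45360 mm².
h = 213.0 mm.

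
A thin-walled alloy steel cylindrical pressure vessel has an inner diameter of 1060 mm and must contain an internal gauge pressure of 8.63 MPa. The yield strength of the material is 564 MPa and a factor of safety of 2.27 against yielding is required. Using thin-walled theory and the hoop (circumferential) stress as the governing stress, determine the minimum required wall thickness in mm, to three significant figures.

t = 18.4 mm

σ_allow = 564/2.27 = 248.5 MPa.
Hoop stress σ_h = pD/(2t), so t = pD/(2σ_allow) = 8.63×1060/(2×248.5) = 18.41 mm.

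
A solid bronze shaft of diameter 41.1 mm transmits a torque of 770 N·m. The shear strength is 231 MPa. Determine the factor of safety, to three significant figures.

n = 4.09

τ = 16T/(πd³) = 16×770000/(π×41.1³) = 56.49 MPa.
n = τ_limit/τ = 231/56.49 = 4.090.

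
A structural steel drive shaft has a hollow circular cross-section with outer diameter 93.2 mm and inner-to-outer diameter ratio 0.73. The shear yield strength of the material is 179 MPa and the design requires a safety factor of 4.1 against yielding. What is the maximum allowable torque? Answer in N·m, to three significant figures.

τ_allow = 179/4.1 = 43.66 MPa.
For a hollow shaft T_allow = τ_allow·πd_o³(1−k⁴)/16 with 1−k⁴ = 0.7160, so πd_o³(1−k⁴)/16 = 113800 mm³.
T_allow = 43.66×113800 = 4.969×10^6 N·mm = 4969 N·m.

T_allow = 4970 N·m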